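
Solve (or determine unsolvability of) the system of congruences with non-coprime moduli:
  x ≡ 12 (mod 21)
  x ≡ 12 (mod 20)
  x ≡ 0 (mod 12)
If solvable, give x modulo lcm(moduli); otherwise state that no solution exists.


Moduli 21, 20, 12 are not pairwise coprime, so CRT works modulo lcm(m_i) when all pairwise compatibility conditions hold.
Pairwise compatibility: gcd(m_i, m_j) must divide a_i - a_j for every pair.
Merge one congruence at a time:
  Start: x ≡ 12 (mod 21).
  Combine with x ≡ 12 (mod 20): gcd(21, 20) = 1; 12 - 12 = 0, which IS divisible by 1, so compatible.
    Write x = 12 + 21·t and substitute into x ≡ 12 (mod 20): 21·t ≡ 12 − 12 = 0 (mod 20).
    Reduce coefficients mod 20: 1·t ≡ 0 (mod 20).
    So t ≡ 0 (mod 20).
    Then x = 12 + 21·0 = 12, valid modulo lcm(21, 20) = 420: x ≡ 12 (mod 420).
  Combine with x ≡ 0 (mod 12): gcd(420, 12) = 12; 0 - 12 = -12, which IS divisible by 12, so compatible.
    Write x = 12 + 420·t and substitute into x ≡ 0 (mod 12): 420·t ≡ 0 − 12 = -12 (mod 12).
    Divide the congruence (and modulus) by g = 12: 35·t ≡ -1 (mod 1).
    Modulo 1 every t works; take t = 0.
    Then x = 12 + 420·0 = 12, valid modulo lcm(420, 12) = 420: x ≡ 12 (mod 420).
Verify: 12 mod 21 = 12, 12 mod 20 = 12, 12 mod 12 = 0.

x ≡ 12 (mod 420).


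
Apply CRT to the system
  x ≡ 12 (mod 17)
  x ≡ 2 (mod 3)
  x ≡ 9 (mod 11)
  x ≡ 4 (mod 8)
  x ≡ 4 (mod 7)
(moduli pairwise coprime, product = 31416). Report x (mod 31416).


Product of moduli M = 17 · 3 · 11 · 8 · 7 = 31416.
Merge one congruence at a time:
  Start: x ≡ 12 (mod 17).
  Combine with x ≡ 2 (mod 3); new modulus lcm = 51.
    Write x = 12 + 17·t and substitute into x ≡ 2 (mod 3): 17·t ≡ 2 − 12 = -10 (mod 3).
    Reduce coefficients mod 3: 2·t ≡ 2 (mod 3).
    The inverse of 2 mod 3 is 2 (since 2·2 = 4 = 1·3 + 1), so t ≡ 2·2 = 4 ≡ 1 (mod 3).
    Then x = 12 + 17·1 = 29, valid modulo lcm(17, 3) = 51: x ≡ 29 (mod 51).
  Combine with x ≡ 9 (mod 11); new modulus lcm = 561.
    Write x = 29 + 51·t and substitute into x ≡ 9 (mod 11): 51·t ≡ 9 − 29 = -20 (mod 11).
    Reduce coefficients mod 11: 7·t ≡ 2 (mod 11).
    The inverse of 7 mod 11 is 8 (since 7·8 = 56 = 5·11 + 1), so t ≡ 8·2 = 16 ≡ 5 (mod 11).
    Then x = 29 + 51·5 = 284, valid modulo lcm(51, 11) = 561: x ≡ 284 (mod 561).
  Combine with x ≡ 4 (mod 8); new modulus lcm = 4488.
    Write x = 284 + 561·t and substitute into x ≡ 4 (mod 8): 561·t ≡ 4 − 284 = -280 (mod 8).
    Reduce coefficients mod 8: 1·t ≡ 0 (mod 8).
    So t ≡ 0 (mod 8).
    Then x = 284 + 561·0 = 284, valid modulo lcm(561, 8) = 4488: x ≡ 284 (mod 4488).
  Combine with x ≡ 4 (mod 7); new modulus lcm = 31416.
    Write x = 284 + 4488·t and substitute into x ≡ 4 (mod 7): 4488·t ≡ 4 − 284 = -280 (mod 7).
    Reduce coefficients mod 7: 1·t ≡ 0 (mod 7).
    So t ≡ 0 (mod 7).
    Then x = 284 + 4488·0 = 284, valid modulo lcm(4488, 7) = 31416: x ≡ 284 (mod 31416).
Verify against each original: 284 mod 17 = 12, 284 mod 3 = 2, 284 mod 11 = 9, 284 mod 8 = 4, 284 mod 7 = 4.

x ≡ 284 (mod 31416).


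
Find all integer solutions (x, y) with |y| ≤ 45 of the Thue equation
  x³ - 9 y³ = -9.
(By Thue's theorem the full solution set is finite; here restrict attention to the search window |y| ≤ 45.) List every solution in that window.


The equation is x³ - 9y³ = -9. For fixed y, x³ = 9·y³ − 9, so a solution requires the RHS to be a perfect cube.
Strategy: iterate y from -45 to 45, compute RHS = 9·y³ − 9, and check whether it is a (positive or negative) perfect cube.
Check small values of y:
  y = 0: RHS = -9 is not a perfect cube.
  y = 1: RHS = 0 = (0)³ ⇒ x = 0 works.
  y = -1: RHS = -18 is not a perfect cube.
  y = 2: RHS = 63 is not a perfect cube.
  y = -2: RHS = -81 is not a perfect cube.
  y = 3: RHS = 234 is not a perfect cube.
  y = -3: RHS = -252 is not a perfect cube.
Continuing the search up to |y| = 45 finds no further solutions beyond those listed.
Collected solutions: (0, 1).

Solutions (with |y| ≤ 45): (0, 1).


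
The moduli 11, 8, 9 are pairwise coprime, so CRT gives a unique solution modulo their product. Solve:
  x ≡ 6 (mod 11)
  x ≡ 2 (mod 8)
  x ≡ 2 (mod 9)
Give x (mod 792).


Moduli 11, 8, 9 are pairwise coprime; by CRT there is a unique solution modulo M = 11 · 8 · 9 = 792.
Solve pairwise, accumulating the modulus:
  Start with x ≡ 6 (mod 11).
  Combine with x ≡ 2 (mod 8): since gcd(11, 8) = 1, we get a unique residue mod 88.
    Write x = 6 + 11·t and substitute into x ≡ 2 (mod 8): 11·t ≡ 2 − 6 = -4 (mod 8).
    Reduce coefficients mod 8: 3·t ≡ 4 (mod 8).
    The inverse of 3 mod 8 is 3 (since 3·3 = 9 = 1·8 + 1), so t ≡ 3·4 = 12 ≡ 4 (mod 8).
    Then x = 6 + 11·4 = 50, valid modulo lcm(11, 8) = 88: x ≡ 50 (mod 88).
  Combine with x ≡ 2 (mod 9): since gcd(88, 9) = 1, we get a unique residue mod 792.
    Write x = 50 + 88·t and substitute into x ≡ 2 (mod 9): 88·t ≡ 2 − 50 = -48 (mod 9).
    Reduce coefficients mod 9: 7·t ≡ 6 (mod 9).
    The inverse of 7 mod 9 is 4 (since 7·4 = 28 = 3·9 + 1), so t ≡ 4·6 = 24 ≡ 6 (mod 9).
    Then x = 50 + 88·6 = 578, valid modulo lcm(88, 9) = 792: x ≡ 578 (mod 792).
Verify: 578 mod 11 = 6 ✓, 578 mod 8 = 2 ✓, 578 mod 9 = 2 ✓.

x ≡ 578 (mod 792).


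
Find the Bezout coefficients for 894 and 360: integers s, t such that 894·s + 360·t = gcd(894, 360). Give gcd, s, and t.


Euclidean algorithm on (894, 360) — divide until remainder is 0:
  894 = 2 · 360 + 174
  360 = 2 · 174 + 12
  174 = 14 · 12 + 6
  12 = 2 · 6 + 0
gcd(894, 360) = 6.
Track Bezout coefficients alongside the remainders: start with r₀ = 894 = a·1 + b·0 (s = 1, t = 0) and r₁ = 360 = a·0 + b·1 (s = 0, t = 1); each new remainder r_{k+1} = r_{k-1} − q_k·r_k inherits s_{k+1} = s_{k-1} − q_k·s_k, t_{k+1} = t_{k-1} − q_k·t_k, so r_k = a·s_k + b·t_k at every step:
  q = 2: r = 174, s = 1 − 2·0 = 1, t = 0 − 2·1 = -2  (check: 894·1 + 360·(-2) = 174)
  q = 2: r = 12, s = 0 − 2·1 = -2, t = 1 − 2·(-2) = 5  (check: 894·(-2) + 360·5 = 12)
  q = 14: r = 6, s = 1 − 14·(-2) = 29, t = -2 − 14·5 = -72  (check: 894·29 + 360·(-72) = 6)
The row with r = 6 (the gcd) gives the Bezout coefficients s = 29, t = -72.
Result: 894 · (29) + 360 · (-72) = 6.

gcd(894, 360) = 6; s = 29, t = -72 (check: 894·29 + 360·(-72) = 6).


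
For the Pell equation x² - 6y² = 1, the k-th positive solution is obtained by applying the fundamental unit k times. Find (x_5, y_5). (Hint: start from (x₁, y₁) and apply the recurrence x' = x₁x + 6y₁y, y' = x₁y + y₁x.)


Step 1: Find the fundamental solution (x₁, y₁) of x² - 6y² = 1.
  Expand √6 as a continued fraction. a₀ = ⌊√6⌋ = 2; iterate m_{k+1} = d_k·a_k − m_k, d_{k+1} = (6 − m_{k+1}²)/d_k, a_{k+1} = ⌊(a₀ + m_{k+1})/d_{k+1}⌋ (starting m₀ = 0, d₀ = 1), with convergents p_k = a_k·p_{k-1} + p_{k-2}, q_k = a_k·q_{k-1} + q_{k-2} (p₋₁ = 1, q₋₁ = 0):
  k = 0: a₀ = 2; p₀/q₀ = 2/1; p₀² − 6·q₀² = 4 − 6 = -2.
  k = 1: m = 2, d = 2, a = ⌊(2 + 2)/2⌋ = 2; p/q = (2·2 + 1)/(2·1 + 0) = 5/2; p² − 6·q² = 25 − 24 = 1.
  The first convergent with p² − 6·q² = 1 gives the fundamental solution (x₁, y₁) = (5, 2).
Step 2: Apply the recurrence (x_{n+1}, y_{n+1}) = (x₁x_n + 6y₁y_n, x₁y_n + y₁x_n) repeatedly.
  From (x_1, y_1) = (5, 2): x_2 = 5·5 + 6·2·2 = 49; y_2 = 5·2 + 2·5 = 20.
  From (x_2, y_2) = (49, 20): x_3 = 5·49 + 6·2·20 = 485; y_3 = 5·20 + 2·49 = 198.
  From (x_3, y_3) = (485, 198): x_4 = 5·485 + 6·2·198 = 4801; y_4 = 5·198 + 2·485 = 1960.
  From (x_4, y_4) = (4801, 1960): x_5 = 5·4801 + 6·2·1960 = 47525; y_5 = 5·1960 + 2·4801 = 19402.
Step 3: Verify x_5² - 6·y_5² = 2258625625 - 2258625624 = 1 (should be 1). ✓

(x_1, y_1) = (5, 2); (x_5, y_5) = (47525, 19402).


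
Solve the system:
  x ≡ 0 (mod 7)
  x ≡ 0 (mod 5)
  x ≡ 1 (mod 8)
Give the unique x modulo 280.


Moduli 7, 5, 8 are pairwise coprime; by CRT there is a unique solution modulo M = 7 · 5 · 8 = 280.
Solve pairwise, accumulating the modulus:
  Start with x ≡ 0 (mod 7).
  Combine with x ≡ 0 (mod 5): since gcd(7, 5) = 1, we get a unique residue mod 35.
    Write x = 0 + 7·t and substitute into x ≡ 0 (mod 5): 7·t ≡ 0 − 0 = 0 (mod 5).
    Reduce coefficients mod 5: 2·t ≡ 0 (mod 5).
    The inverse of 2 mod 5 is 3 (since 2·3 = 6 = 1·5 + 1), so t ≡ 3·0 = 0 ≡ 0 (mod 5).
    Then x = 0 + 7·0 = 0, valid modulo lcm(7, 5) = 35: x ≡ 0 (mod 35).
  Combine with x ≡ 1 (mod 8): since gcd(35, 8) = 1, we get a unique residue mod 280.
    Write x = 0 + 35·t and substitute into x ≡ 1 (mod 8): 35·t ≡ 1 − 0 = 1 (mod 8).
    Reduce coefficients mod 8: 3·t ≡ 1 (mod 8).
    The inverse of 3 mod 8 is 3 (since 3·3 = 9 = 1·8 + 1), so t ≡ 3·1 = 3 ≡ 3 (mod 8).
    Then x = 0 + 35·3 = 105, valid modulo lcm(35, 8) = 280: x ≡ 105 (mod 280).
Verify: 105 mod 7 = 0 ✓, 105 mod 5 = 0 ✓, 105 mod 8 = 1 ✓.

x ≡ 105 (mod 280).


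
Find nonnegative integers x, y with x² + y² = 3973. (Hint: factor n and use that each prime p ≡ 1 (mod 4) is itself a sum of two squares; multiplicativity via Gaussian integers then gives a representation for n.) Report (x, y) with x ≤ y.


Step 1: Factor n = 3973 = 29 · 137.
Step 2: Check the mod-4 condition on each prime factor: 29 ≡ 1 (mod 4), exponent 1; 137 ≡ 1 (mod 4), exponent 1.
All primes ≡ 3 (mod 4) appear to even exponent (or don't appear), so by the two-squares theorem n IS expressible as a sum of two squares.
Step 3: Build a representation. Here n = 29 · 137 is a product of primes ≡ 1 (mod 4). Each prime p ≡ 1 (mod 4) is itself a sum of two squares; find a² by testing p − a² for a perfect square:
  29: 29 − 1² = 28, 29 − 2² = 25 = 5² ⇒ 29 = 2² + 5².
  137: 137 − 1² = 136, 137 − 2² = 133, 137 − 3² = 128, 137 − 4² = 121 = 11² ⇒ 137 = 4² + 11².
  Combine using the Brahmagupta–Fibonacci identity (a² + b²)(c² + d²) = (ac − bd)² + (ad + bc)² = (ac + bd)² + (ad − bc)²:
  29 · 137 = 3973: from (2² + 5²)(4² + 11²), take (2·4 − 5·11, 2·11 + 5·4) = (8 − 55, 22 + 20) = (-47, 42); dropping signs (only squares matter) gives (47, 42); check 47² + 42² = 2209 + 1764 = 3973 ✓.
Step 4: Order so x ≤ y and verify: 42² + 47² = 1764 + 2209 = 3973 = n. ✓

n = 3973 = 42² + 47² (one valid representation with x ≤ y).


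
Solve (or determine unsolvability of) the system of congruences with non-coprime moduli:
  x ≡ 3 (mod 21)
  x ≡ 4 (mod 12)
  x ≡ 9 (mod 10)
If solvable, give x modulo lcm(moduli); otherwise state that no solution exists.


Moduli 21, 12, 10 are not pairwise coprime, so CRT works modulo lcm(m_i) when all pairwise compatibility conditions hold.
Pairwise compatibility: gcd(m_i, m_j) must divide a_i - a_j for every pair.
Merge one congruence at a time:
  Start: x ≡ 3 (mod 21).
  Combine with x ≡ 4 (mod 12): gcd(21, 12) = 3, and 4 - 3 = 1 is NOT divisible by 3.
    ⇒ system is inconsistent (no integer solution).

No solution (the system is inconsistent).


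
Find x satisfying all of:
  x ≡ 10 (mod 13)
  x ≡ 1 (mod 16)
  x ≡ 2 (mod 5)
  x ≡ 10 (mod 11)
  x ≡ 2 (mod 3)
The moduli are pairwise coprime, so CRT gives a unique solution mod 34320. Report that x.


Product of moduli M = 13 · 16 · 5 · 11 · 3 = 34320.
Merge one congruence at a time:
  Start: x ≡ 10 (mod 13).
  Combine with x ≡ 1 (mod 16); new modulus lcm = 208.
    Write x = 10 + 13·t and substitute into x ≡ 1 (mod 16): 13·t ≡ 1 − 10 = -9 (mod 16).
    Reduce coefficients mod 16: 13·t ≡ 7 (mod 16).
    The inverse of 13 mod 16 is 5 (since 13·5 = 65 = 4·16 + 1), so t ≡ 5·7 = 35 ≡ 3 (mod 16).
    Then x = 10 + 13·3 = 49, valid modulo lcm(13, 16) = 208: x ≡ 49 (mod 208).
  Combine with x ≡ 2 (mod 5); new modulus lcm = 1040.
    Write x = 49 + 208·t and substitute into x ≡ 2 (mod 5): 208·t ≡ 2 − 49 = -47 (mod 5).
    Reduce coefficients mod 5: 3·t ≡ 3 (mod 5).
    The inverse of 3 mod 5 is 2 (since 3·2 = 6 = 1·5 + 1), so t ≡ 2·3 = 6 ≡ 1 (mod 5).
    Then x = 49 + 208·1 = 257, valid modulo lcm(208, 5) = 1040: x ≡ 257 (mod 1040).
  Combine with x ≡ 10 (mod 11); new modulus lcm = 11440.
    Write x = 257 + 1040·t and substitute into x ≡ 10 (mod 11): 1040·t ≡ 10 − 257 = -247 (mod 11).
    Reduce coefficients mod 11: 6·t ≡ 6 (mod 11).
    The inverse of 6 mod 11 is 2 (since 6·2 = 12 = 1·11 + 1), so t ≡ 2·6 = 12 ≡ 1 (mod 11).
    Then x = 257 + 1040·1 = 1297, valid modulo lcm(1040, 11) = 11440: x ≡ 1297 (mod 11440).
  Combine with x ≡ 2 (mod 3); new modulus lcm = 34320.
    Write x = 1297 + 11440·t and substitute into x ≡ 2 (mod 3): 11440·t ≡ 2 − 1297 = -1295 (mod 3).
    Reduce coefficients mod 3: 1·t ≡ 1 (mod 3).
    So t ≡ 1 (mod 3).
    Then x = 1297 + 11440·1 = 12737, valid modulo lcm(11440, 3) = 34320: x ≡ 12737 (mod 34320).
Verify against each original: 12737 mod 13 = 10, 12737 mod 16 = 1, 12737 mod 5 = 2, 12737 mod 11 = 10, 12737 mod 3 = 2.

x ≡ 12737 (mod 34320).


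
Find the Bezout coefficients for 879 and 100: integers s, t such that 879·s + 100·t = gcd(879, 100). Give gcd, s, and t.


Euclidean algorithm on (879, 100) — divide until remainder is 0:
  879 = 8 · 100 + 79
  100 = 1 · 79 + 21
  79 = 3 · 21 + 16
  21 = 1 · 16 + 5
  16 = 3 · 5 + 1
  5 = 5 · 1 + 0
gcd(879, 100) = 1.
Track Bezout coefficients alongside the remainders: start with r₀ = 879 = a·1 + b·0 (s = 1, t = 0) and r₁ = 100 = a·0 + b·1 (s = 0, t = 1); each new remainder r_{k+1} = r_{k-1} − q_k·r_k inherits s_{k+1} = s_{k-1} − q_k·s_k, t_{k+1} = t_{k-1} − q_k·t_k, so r_k = a·s_k + b·t_k at every step:
  q = 8: r = 79, s = 1 − 8·0 = 1, t = 0 − 8·1 = -8  (check: 879·1 + 100·(-8) = 79)
  q = 1: r = 21, s = 0 − 1·1 = -1, t = 1 − 1·(-8) = 9  (check: 879·(-1) + 100·9 = 21)
  q = 3: r = 16, s = 1 − 3·(-1) = 4, t = -8 − 3·9 = -35  (check: 879·4 + 100·(-35) = 16)
  q = 1: r = 5, s = -1 − 1·4 = -5, t = 9 − 1·(-35) = 44  (check: 879·(-5) + 100·44 = 5)
  q = 3: r = 1, s = 4 − 3·(-5) = 19, t = -35 − 3·44 = -167  (check: 879·19 + 100·(-167) = 1)
The row with r = 1 (the gcd) gives the Bezout coefficients s = 19, t = -167.
Result: 879 · (19) + 100 · (-167) = 1.

gcd(879, 100) = 1; s = 19, t = -167 (check: 879·19 + 100·(-167) = 1).


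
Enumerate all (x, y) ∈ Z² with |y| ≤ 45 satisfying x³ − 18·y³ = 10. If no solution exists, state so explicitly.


The equation is x³ - 18y³ = 10. For fixed y, x³ = 18·y³ + 10, so a solution requires the RHS to be a perfect cube.
Strategy: iterate y from -45 to 45, compute RHS = 18·y³ + 10, and check whether it is a (positive or negative) perfect cube.
Check small values of y:
  y = 0: RHS = 10 is not a perfect cube.
  y = 1: RHS = 28 is not a perfect cube.
  y = -1: RHS = -8 = (-2)³ ⇒ x = -2 works.
  y = 2: RHS = 154 is not a perfect cube.
  y = -2: RHS = -134 is not a perfect cube.
  y = 3: RHS = 496 is not a perfect cube.
  y = -3: RHS = -476 is not a perfect cube.
Continuing the search up to |y| = 45 finds no further solutions beyond those listed.
Collected solutions: (-2, -1).

Solutions (with |y| ≤ 45): (-2, -1).


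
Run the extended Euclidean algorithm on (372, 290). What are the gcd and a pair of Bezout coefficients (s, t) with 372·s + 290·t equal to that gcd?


Euclidean algorithm on (372, 290) — divide until remainder is 0:
  372 = 1 · 290 + 82
  290 = 3 · 82 + 44
  82 = 1 · 44 + 38
  44 = 1 · 38 + 6
  38 = 6 · 6 + 2
  6 = 3 · 2 + 0
gcd(372, 290) = 2.
Track Bezout coefficients alongside the remainders: start with r₀ = 372 = a·1 + b·0 (s = 1, t = 0) and r₁ = 290 = a·0 + b·1 (s = 0, t = 1); each new remainder r_{k+1} = r_{k-1} − q_k·r_k inherits s_{k+1} = s_{k-1} − q_k·s_k, t_{k+1} = t_{k-1} − q_k·t_k, so r_k = a·s_k + b·t_k at every step:
  q = 1: r = 82, s = 1 − 1·0 = 1, t = 0 − 1·1 = -1  (check: 372·1 + 290·(-1) = 82)
  q = 3: r = 44, s = 0 − 3·1 = -3, t = 1 − 3·(-1) = 4  (check: 372·(-3) + 290·4 = 44)
  q = 1: r = 38, s = 1 − 1·(-3) = 4, t = -1 − 1·4 = -5  (check: 372·4 + 290·(-5) = 38)
  q = 1: r = 6, s = -3 − 1·4 = -7, t = 4 − 1·(-5) = 9  (check: 372·(-7) + 290·9 = 6)
  q = 6: r = 2, s = 4 − 6·(-7) = 46, t = -5 − 6·9 = -59  (check: 372·46 + 290·(-59) = 2)
The row with r = 2 (the gcd) gives the Bezout coefficients s = 46, t = -59.
Result: 372 · (46) + 290 · (-59) = 2.

gcd(372, 290) = 2; s = 46, t = -59 (check: 372·46 + 290·(-59) = 2).


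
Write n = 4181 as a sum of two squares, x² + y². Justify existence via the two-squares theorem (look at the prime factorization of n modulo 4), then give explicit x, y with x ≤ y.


Step 1: Factor n = 4181 = 37 · 113.
Step 2: Check the mod-4 condition on each prime factor: 37 ≡ 1 (mod 4), exponent 1; 113 ≡ 1 (mod 4), exponent 1.
All primes ≡ 3 (mod 4) appear to even exponent (or don't appear), so by the two-squares theorem n IS expressible as a sum of two squares.
Step 3: Build a representation. Here n = 37 · 113 is a product of primes ≡ 1 (mod 4). Each prime p ≡ 1 (mod 4) is itself a sum of two squares; find a² by testing p − a² for a perfect square:
  37: 37 − 1² = 36 = 6² ⇒ 37 = 1² + 6².
  113: 113 − 1² = 112, 113 − 2² = 109, 113 − 3² = 104, 113 − 4² = 97, 113 − 5² = 88, 113 − 6² = 77, 113 − 7² = 64 = 8² ⇒ 113 = 7² + 8².
  Combine using the Brahmagupta–Fibonacci identity (a² + b²)(c² + d²) = (ac − bd)² + (ad + bc)² = (ac + bd)² + (ad − bc)²:
  37 · 113 = 4181: from (1² + 6²)(7² + 8²), take (1·7 − 6·8, 1·8 + 6·7) = (7 − 48, 8 + 42) = (-41, 50); dropping signs (only squares matter) gives (41, 50); check 41² + 50² = 1681 + 2500 = 4181 ✓.
Step 4: Order so x ≤ y and verify: 41² + 50² = 1681 + 2500 = 4181 = n. ✓

n = 4181 = 41² + 50² (one valid representation with x ≤ y).


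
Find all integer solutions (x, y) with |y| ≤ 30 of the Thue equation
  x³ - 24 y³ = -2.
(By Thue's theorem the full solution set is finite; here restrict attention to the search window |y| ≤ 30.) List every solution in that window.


The equation is x³ - 24y³ = -2. For fixed y, x³ = 24·y³ − 2, so a solution requires the RHS to be a perfect cube.
Strategy: iterate y from -30 to 30, compute RHS = 24·y³ − 2, and check whether it is a (positive or negative) perfect cube.
Check small values of y:
  y = 0: RHS = -2 is not a perfect cube.
  y = 1: RHS = 22 is not a perfect cube.
  y = -1: RHS = -26 is not a perfect cube.
  y = 2: RHS = 190 is not a perfect cube.
  y = -2: RHS = -194 is not a perfect cube.
  y = 3: RHS = 646 is not a perfect cube.
  y = -3: RHS = -650 is not a perfect cube.
Continuing the search up to |y| = 30 finds no solutions either.
No (x, y) in the scanned range satisfies the equation.

No integer solutions with |y| ≤ 30.


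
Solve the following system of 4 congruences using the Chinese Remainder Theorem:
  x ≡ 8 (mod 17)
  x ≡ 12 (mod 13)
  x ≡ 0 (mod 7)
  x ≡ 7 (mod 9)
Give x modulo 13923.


Product of moduli M = 17 · 13 · 7 · 9 = 13923.
Merge one congruence at a time:
  Start: x ≡ 8 (mod 17).
  Combine with x ≡ 12 (mod 13); new modulus lcm = 221.
    Write x = 8 + 17·t and substitute into x ≡ 12 (mod 13): 17·t ≡ 12 − 8 = 4 (mod 13).
    Reduce coefficients mod 13: 4·t ≡ 4 (mod 13).
    The inverse of 4 mod 13 is 10 (since 4·10 = 40 = 3·13 + 1), so t ≡ 10·4 = 40 ≡ 1 (mod 13).
    Then x = 8 + 17·1 = 25, valid modulo lcm(17, 13) = 221: x ≡ 25 (mod 221).
  Combine with x ≡ 0 (mod 7); new modulus lcm = 1547.
    Write x = 25 + 221·t and substitute into x ≡ 0 (mod 7): 221·t ≡ 0 − 25 = -25 (mod 7).
    Reduce coefficients mod 7: 4·t ≡ 3 (mod 7).
    The inverse of 4 mod 7 is 2 (since 4·2 = 8 = 1·7 + 1), so t ≡ 2·3 = 6 ≡ 6 (mod 7).
    Then x = 25 + 221·6 = 1351, valid modulo lcm(221, 7) = 1547: x ≡ 1351 (mod 1547).
  Combine with x ≡ 7 (mod 9); new modulus lcm = 13923.
    Write x = 1351 + 1547·t and substitute into x ≡ 7 (mod 9): 1547·t ≡ 7 − 1351 = -1344 (mod 9).
    Reduce coefficients mod 9: 8·t ≡ 6 (mod 9).
    The inverse of 8 mod 9 is 8 (since 8·8 = 64 = 7·9 + 1), so t ≡ 8·6 = 48 ≡ 3 (mod 9).
    Then x = 1351 + 1547·3 = 5992, valid modulo lcm(1547, 9) = 13923: x ≡ 5992 (mod 13923).
Verify against each original: 5992 mod 17 = 8, 5992 mod 13 = 12, 5992 mod 7 = 0, 5992 mod 9 = 7.

x ≡ 5992 (mod 13923).


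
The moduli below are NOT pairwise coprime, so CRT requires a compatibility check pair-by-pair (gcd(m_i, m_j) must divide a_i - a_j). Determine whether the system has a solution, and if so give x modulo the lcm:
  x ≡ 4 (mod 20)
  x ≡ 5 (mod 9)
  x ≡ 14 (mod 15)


Moduli 20, 9, 15 are not pairwise coprime, so CRT works modulo lcm(m_i) when all pairwise compatibility conditions hold.
Pairwise compatibility: gcd(m_i, m_j) must divide a_i - a_j for every pair.
Merge one congruence at a time:
  Start: x ≡ 4 (mod 20).
  Combine with x ≡ 5 (mod 9): gcd(20, 9) = 1; 5 - 4 = 1, which IS divisible by 1, so compatible.
    Write x = 4 + 20·t and substitute into x ≡ 5 (mod 9): 20·t ≡ 5 − 4 = 1 (mod 9).
    Reduce coefficients mod 9: 2·t ≡ 1 (mod 9).
    The inverse of 2 mod 9 is 5 (since 2·5 = 10 = 1·9 + 1), so t ≡ 5·1 = 5 ≡ 5 (mod 9).
    Then x = 4 + 20·5 = 104, valid modulo lcm(20, 9) = 180: x ≡ 104 (mod 180).
  Combine with x ≡ 14 (mod 15): gcd(180, 15) = 15; 14 - 104 = -90, which IS divisible by 15, so compatible.
    Write x = 104 + 180·t and substitute into x ≡ 14 (mod 15): 180·t ≡ 14 − 104 = -90 (mod 15).
    Divide the congruence (and modulus) by g = 15: 12·t ≡ -6 (mod 1).
    Modulo 1 every t works; take t = 0.
    Then x = 104 + 180·0 = 104, valid modulo lcm(180, 15) = 180: x ≡ 104 (mod 180).
Verify: 104 mod 20 = 4, 104 mod 9 = 5, 104 mod 15 = 14.

x ≡ 104 (mod 180).


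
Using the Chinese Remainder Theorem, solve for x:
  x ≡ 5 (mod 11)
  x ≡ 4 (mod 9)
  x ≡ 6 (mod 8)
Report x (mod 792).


Moduli 11, 9, 8 are pairwise coprime; by CRT there is a unique solution modulo M = 11 · 9 · 8 = 792.
Solve pairwise, accumulating the modulus:
  Start with x ≡ 5 (mod 11).
  Combine with x ≡ 4 (mod 9): since gcd(11, 9) = 1, we get a unique residue mod 99.
    Write x = 5 + 11·t and substitute into x ≡ 4 (mod 9): 11·t ≡ 4 − 5 = -1 (mod 9).
    Reduce coefficients mod 9: 2·t ≡ 8 (mod 9).
    The inverse of 2 mod 9 is 5 (since 2·5 = 10 = 1·9 + 1), so t ≡ 5·8 = 40 ≡ 4 (mod 9).
    Then x = 5 + 11·4 = 49, valid modulo lcm(11, 9) = 99: x ≡ 49 (mod 99).
  Combine with x ≡ 6 (mod 8): since gcd(99, 8) = 1, we get a unique residue mod 792.
    Write x = 49 + 99·t and substitute into x ≡ 6 (mod 8): 99·t ≡ 6 − 49 = -43 (mod 8).
    Reduce coefficients mod 8: 3·t ≡ 5 (mod 8).
    The inverse of 3 mod 8 is 3 (since 3·3 = 9 = 1·8 + 1), so t ≡ 3·5 = 15 ≡ 7 (mod 8).
    Then x = 49 + 99·7 = 742, valid modulo lcm(99, 8) = 792: x ≡ 742 (mod 792).
Verify: 742 mod 11 = 5 ✓, 742 mod 9 = 4 ✓, 742 mod 8 = 6 ✓.

x ≡ 742 (mod 792).


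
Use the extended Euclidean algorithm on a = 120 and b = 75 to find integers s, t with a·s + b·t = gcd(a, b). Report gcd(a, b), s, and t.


Euclidean algorithm on (120, 75) — divide until remainder is 0:
  120 = 1 · 75 + 45
  75 = 1 · 45 + 30
  45 = 1 · 30 + 15
  30 = 2 · 15 + 0
gcd(120, 75) = 15.
Track Bezout coefficients alongside the remainders: start with r₀ = 120 = a·1 + b·0 (s = 1, t = 0) and r₁ = 75 = a·0 + b·1 (s = 0, t = 1); each new remainder r_{k+1} = r_{k-1} − q_k·r_k inherits s_{k+1} = s_{k-1} − q_k·s_k, t_{k+1} = t_{k-1} − q_k·t_k, so r_k = a·s_k + b·t_k at every step:
  q = 1: r = 45, s = 1 − 1·0 = 1, t = 0 − 1·1 = -1  (check: 120·1 + 75·(-1) = 45)
  q = 1: r = 30, s = 0 − 1·1 = -1, t = 1 − 1·(-1) = 2  (check: 120·(-1) + 75·2 = 30)
  q = 1: r = 15, s = 1 − 1·(-1) = 2, t = -1 − 1·2 = -3  (check: 120·2 + 75·(-3) = 15)
The row with r = 15 (the gcd) gives the Bezout coefficients s = 2, t = -3.
Result: 120 · (2) + 75 · (-3) = 15.

gcd(120, 75) = 15; s = 2, t = -3 (check: 120·2 + 75·(-3) = 15).


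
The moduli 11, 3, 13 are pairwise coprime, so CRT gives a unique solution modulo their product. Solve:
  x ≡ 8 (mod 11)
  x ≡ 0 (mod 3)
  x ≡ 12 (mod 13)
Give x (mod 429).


Moduli 11, 3, 13 are pairwise coprime; by CRT there is a unique solution modulo M = 11 · 3 · 13 = 429.
Solve pairwise, accumulating the modulus:
  Start with x ≡ 8 (mod 11).
  Combine with x ≡ 0 (mod 3): since gcd(11, 3) = 1, we get a unique residue mod 33.
    Write x = 8 + 11·t and substitute into x ≡ 0 (mod 3): 11·t ≡ 0 − 8 = -8 (mod 3).
    Reduce coefficients mod 3: 2·t ≡ 1 (mod 3).
    The inverse of 2 mod 3 is 2 (since 2·2 = 4 = 1·3 + 1), so t ≡ 2·1 = 2 ≡ 2 (mod 3).
    Then x = 8 + 11·2 = 30, valid modulo lcm(11, 3) = 33: x ≡ 30 (mod 33).
  Combine with x ≡ 12 (mod 13): since gcd(33, 13) = 1, we get a unique residue mod 429.
    Write x = 30 + 33·t and substitute into x ≡ 12 (mod 13): 33·t ≡ 12 − 30 = -18 (mod 13).
    Reduce coefficients mod 13: 7·t ≡ 8 (mod 13).
    The inverse of 7 mod 13 is 2 (since 7·2 = 14 = 1·13 + 1), so t ≡ 2·8 = 16 ≡ 3 (mod 13).
    Then x = 30 + 33·3 = 129, valid modulo lcm(33, 13) = 429: x ≡ 129 (mod 429).
Verify: 129 mod 11 = 8 ✓, 129 mod 3 = 0 ✓, 129 mod 13 = 12 ✓.

x ≡ 129 (mod 429).


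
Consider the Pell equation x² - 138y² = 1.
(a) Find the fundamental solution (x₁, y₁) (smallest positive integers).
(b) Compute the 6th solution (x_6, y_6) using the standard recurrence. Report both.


Step 1: Find the fundamental solution (x₁, y₁) of x² - 138y² = 1.
  Expand √138 as a continued fraction. a₀ = ⌊√138⌋ = 11; iterate m_{k+1} = d_k·a_k − m_k, d_{k+1} = (138 − m_{k+1}²)/d_k, a_{k+1} = ⌊(a₀ + m_{k+1})/d_{k+1}⌋ (starting m₀ = 0, d₀ = 1), with convergents p_k = a_k·p_{k-1} + p_{k-2}, q_k = a_k·q_{k-1} + q_{k-2} (p₋₁ = 1, q₋₁ = 0):
  k = 0: a₀ = 11; p₀/q₀ = 11/1; p₀² − 138·q₀² = 121 − 138 = -17.
  k = 1: m = 11, d = 17, a = ⌊(11 + 11)/17⌋ = 1; p/q = (1·11 + 1)/(1·1 + 0) = 12/1; p² − 138·q² = 144 − 138 = 6.
  k = 2: m = 6, d = 6, a = ⌊(11 + 6)/6⌋ = 2; p/q = (2·12 + 11)/(2·1 + 1) = 35/3; p² − 138·q² = 1225 − 1242 = -17.
  k = 3: m = 6, d = 17, a = ⌊(11 + 6)/17⌋ = 1; p/q = (1·35 + 12)/(1·3 + 1) = 47/4; p² − 138·q² = 2209 − 2208 = 1.
  The first convergent with p² − 138·q² = 1 gives the fundamental solution (x₁, y₁) = (47, 4).
Step 2: Apply the recurrence (x_{n+1}, y_{n+1}) = (x₁x_n + 138y₁y_n, x₁y_n + y₁x_n) repeatedly.
  From (x_1, y_1) = (47, 4): x_2 = 47·47 + 138·4·4 = 4417; y_2 = 47·4 + 4·47 = 376.
  From (x_2, y_2) = (4417, 376): x_3 = 47·4417 + 138·4·376 = 415151; y_3 = 47·376 + 4·4417 = 35340.
  From (x_3, y_3) = (415151, 35340): x_4 = 47·415151 + 138·4·35340 = 39019777; y_4 = 47·35340 + 4·415151 = 3321584.
  From (x_4, y_4) = (39019777, 3321584): x_5 = 47·39019777 + 138·4·3321584 = 3667443887; y_5 = 47·3321584 + 4·39019777 = 312193556.
  From (x_5, y_5) = (3667443887, 312193556): x_6 = 47·3667443887 + 138·4·312193556 = 344700705601; y_6 = 47·312193556 + 4·3667443887 = 29342872680.
Step 3: Verify x_6² - 138·y_6² = 118818576441827272771201 - 118818576441827272771200 = 1 (should be 1). ✓

(x_1, y_1) = (47, 4); (x_6, y_6) = (344700705601, 29342872680).


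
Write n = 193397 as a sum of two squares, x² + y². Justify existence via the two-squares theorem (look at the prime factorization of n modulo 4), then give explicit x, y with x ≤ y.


Step 1: Factor n = 193397 = 41 · 53 · 89.
Step 2: Check the mod-4 condition on each prime factor: 41 ≡ 1 (mod 4), exponent 1; 53 ≡ 1 (mod 4), exponent 1; 89 ≡ 1 (mod 4), exponent 1.
All primes ≡ 3 (mod 4) appear to even exponent (or don't appear), so by the two-squares theorem n IS expressible as a sum of two squares.
Step 3: Build a representation. Here n = 41 · 53 · 89 is a product of primes ≡ 1 (mod 4). Each prime p ≡ 1 (mod 4) is itself a sum of two squares; find a² by testing p − a² for a perfect square:
  41: 41 − 1² = 40, 41 − 2² = 37, 41 − 3² = 32, 41 − 4² = 25 = 5² ⇒ 41 = 4² + 5².
  53: 53 − 1² = 52, 53 − 2² = 49 = 7² ⇒ 53 = 2² + 7².
  89: 89 − 1² = 88, 89 − 2² = 85, 89 − 3² = 80, 89 − 4² = 73, 89 − 5² = 64 = 8² ⇒ 89 = 5² + 8².
  Combine using the Brahmagupta–Fibonacci identity (a² + b²)(c² + d²) = (ac − bd)² + (ad + bc)² = (ac + bd)² + (ad − bc)²:
  41 · 53 = 2173: from (4² + 5²)(2² + 7²), take (4·2 − 5·7, 4·7 + 5·2) = (8 − 35, 28 + 10) = (-27, 38); dropping signs (only squares matter) gives (27, 38); check 27² + 38² = 729 + 1444 = 2173 ✓.
  2173 · 89 = 193397: from (27² + 38²)(5² + 8²), take (27·5 − 38·8, 27·8 + 38·5) = (135 − 304, 216 + 190) = (-169, 406); dropping signs (only squares matter) gives (169, 406); check 169² + 406² = 28561 + 164836 = 193397 ✓.
Step 4: Order so x ≤ y and verify: 169² + 406² = 28561 + 164836 = 193397 = n. ✓

n = 193397 = 169² + 406² (one valid representation with x ≤ y).


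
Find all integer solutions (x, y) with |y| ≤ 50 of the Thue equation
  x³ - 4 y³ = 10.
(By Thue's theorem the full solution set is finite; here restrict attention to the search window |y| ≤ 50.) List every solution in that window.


The equation is x³ - 4y³ = 10. For fixed y, x³ = 4·y³ + 10, so a solution requires the RHS to be a perfect cube.
Strategy: iterate y from -50 to 50, compute RHS = 4·y³ + 10, and check whether it is a (positive or negative) perfect cube.
Check small values of y:
  y = 0: RHS = 10 is not a perfect cube.
  y = 1: RHS = 14 is not a perfect cube.
  y = -1: RHS = 6 is not a perfect cube.
  y = 2: RHS = 42 is not a perfect cube.
  y = -2: RHS = -22 is not a perfect cube.
  y = 3: RHS = 118 is not a perfect cube.
  y = -3: RHS = -98 is not a perfect cube.
Continuing the search up to |y| = 50 finds no solutions either.
No (x, y) in the scanned range satisfies the equation.

No integer solutions with |y| ≤ 50.


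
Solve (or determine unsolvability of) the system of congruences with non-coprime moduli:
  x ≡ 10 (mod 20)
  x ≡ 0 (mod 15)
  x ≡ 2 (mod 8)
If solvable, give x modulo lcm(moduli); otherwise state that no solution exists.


Moduli 20, 15, 8 are not pairwise coprime, so CRT works modulo lcm(m_i) when all pairwise compatibility conditions hold.
Pairwise compatibility: gcd(m_i, m_j) must divide a_i - a_j for every pair.
Merge one congruence at a time:
  Start: x ≡ 10 (mod 20).
  Combine with x ≡ 0 (mod 15): gcd(20, 15) = 5; 0 - 10 = -10, which IS divisible by 5, so compatible.
    Write x = 10 + 20·t and substitute into x ≡ 0 (mod 15): 20·t ≡ 0 − 10 = -10 (mod 15).
    Divide the congruence (and modulus) by g = 5: 4·t ≡ -2 (mod 3).
    Reduce coefficients mod 3: 1·t ≡ 1 (mod 3).
    So t ≡ 1 (mod 3).
    Then x = 10 + 20·1 = 30, valid modulo lcm(20, 15) = 60: x ≡ 30 (mod 60).
  Combine with x ≡ 2 (mod 8): gcd(60, 8) = 4; 2 - 30 = -28, which IS divisible by 4, so compatible.
    Write x = 30 + 60·t and substitute into x ≡ 2 (mod 8): 60·t ≡ 2 − 30 = -28 (mod 8).
    Divide the congruence (and modulus) by g = 4: 15·t ≡ -7 (mod 2).
    Reduce coefficients mod 2: 1·t ≡ 1 (mod 2).
    So t ≡ 1 (mod 2).
    Then x = 30 + 60·1 = 90, valid modulo lcm(60, 8) = 120: x ≡ 90 (mod 120).
Verify: 90 mod 20 = 10, 90 mod 15 = 0, 90 mod 8 = 2.

x ≡ 90 (mod 120).


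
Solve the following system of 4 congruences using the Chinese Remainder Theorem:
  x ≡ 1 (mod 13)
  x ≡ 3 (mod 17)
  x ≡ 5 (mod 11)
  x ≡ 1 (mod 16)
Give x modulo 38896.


Product of moduli M = 13 · 17 · 11 · 16 = 38896.
Merge one congruence at a time:
  Start: x ≡ 1 (mod 13).
  Combine with x ≡ 3 (mod 17); new modulus lcm = 221.
    Write x = 1 + 13·t and substitute into x ≡ 3 (mod 17): 13·t ≡ 3 − 1 = 2 (mod 17).
    The inverse of 13 mod 17 is 4 (since 13·4 = 52 = 3·17 + 1), so t ≡ 4·2 = 8 ≡ 8 (mod 17).
    Then x = 1 + 13·8 = 105, valid modulo lcm(13, 17) = 221: x ≡ 105 (mod 221).
  Combine with x ≡ 5 (mod 11); new modulus lcm = 2431.
    Write x = 105 + 221·t and substitute into x ≡ 5 (mod 11): 221·t ≡ 5 − 105 = -100 (mod 11).
    Reduce coefficients mod 11: 1·t ≡ 10 (mod 11).
    So t ≡ 10 (mod 11).
    Then x = 105 + 221·10 = 2315, valid modulo lcm(221, 11) = 2431: x ≡ 2315 (mod 2431).
  Combine with x ≡ 1 (mod 16); new modulus lcm = 38896.
    Write x = 2315 + 2431·t and substitute into x ≡ 1 (mod 16): 2431·t ≡ 1 − 2315 = -2314 (mod 16).
    Reduce coefficients mod 16: 15·t ≡ 6 (mod 16).
    The inverse of 15 mod 16 is 15 (since 15·15 = 225 = 14·16 + 1), so t ≡ 15·6 = 90 ≡ 10 (mod 16).
    Then x = 2315 + 2431·10 = 26625, valid modulo lcm(2431, 16) = 38896: x ≡ 26625 (mod 38896).
Verify against each original: 26625 mod 13 = 1, 26625 mod 17 = 3, 26625 mod 11 = 5, 26625 mod 16 = 1.

x ≡ 26625 (mod 38896).


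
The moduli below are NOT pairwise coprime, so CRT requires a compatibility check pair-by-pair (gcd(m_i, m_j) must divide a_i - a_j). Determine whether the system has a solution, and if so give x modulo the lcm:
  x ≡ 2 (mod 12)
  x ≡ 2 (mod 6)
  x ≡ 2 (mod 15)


Moduli 12, 6, 15 are not pairwise coprime, so CRT works modulo lcm(m_i) when all pairwise compatibility conditions hold.
Pairwise compatibility: gcd(m_i, m_j) must divide a_i - a_j for every pair.
Merge one congruence at a time:
  Start: x ≡ 2 (mod 12).
  Combine with x ≡ 2 (mod 6): gcd(12, 6) = 6; 2 - 2 = 0, which IS divisible by 6, so compatible.
    Write x = 2 + 12·t and substitute into x ≡ 2 (mod 6): 12·t ≡ 2 − 2 = 0 (mod 6).
    Divide the congruence (and modulus) by g = 6: 2·t ≡ 0 (mod 1).
    Modulo 1 every t works; take t = 0.
    Then x = 2 + 12·0 = 2, valid modulo lcm(12, 6) = 12: x ≡ 2 (mod 12).
  Combine with x ≡ 2 (mod 15): gcd(12, 15) = 3; 2 - 2 = 0, which IS divisible by 3, so compatible.
    Write x = 2 + 12·t and substitute into x ≡ 2 (mod 15): 12·t ≡ 2 − 2 = 0 (mod 15).
    Divide the congruence (and modulus) by g = 3: 4·t ≡ 0 (mod 5).
    The inverse of 4 mod 5 is 4 (since 4·4 = 16 = 3·5 + 1), so t ≡ 4·0 = 0 ≡ 0 (mod 5).
    Then x = 2 + 12·0 = 2, valid modulo lcm(12, 15) = 60: x ≡ 2 (mod 60).
Verify: 2 mod 12 = 2, 2 mod 6 = 2, 2 mod 15 = 2.

x ≡ 2 (mod 60).


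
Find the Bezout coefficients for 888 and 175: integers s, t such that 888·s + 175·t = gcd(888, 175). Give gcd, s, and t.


Euclidean algorithm on (888, 175) — divide until remainder is 0:
  888 = 5 · 175 + 13
  175 = 13 · 13 + 6
  13 = 2 · 6 + 1
  6 = 6 · 1 + 0
gcd(888, 175) = 1.
Track Bezout coefficients alongside the remainders: start with r₀ = 888 = a·1 + b·0 (s = 1, t = 0) and r₁ = 175 = a·0 + b·1 (s = 0, t = 1); each new remainder r_{k+1} = r_{k-1} − q_k·r_k inherits s_{k+1} = s_{k-1} − q_k·s_k, t_{k+1} = t_{k-1} − q_k·t_k, so r_k = a·s_k + b·t_k at every step:
  q = 5: r = 13, s = 1 − 5·0 = 1, t = 0 − 5·1 = -5  (check: 888·1 + 175·(-5) = 13)
  q = 13: r = 6, s = 0 − 13·1 = -13, t = 1 − 13·(-5) = 66  (check: 888·(-13) + 175·66 = 6)
  q = 2: r = 1, s = 1 − 2·(-13) = 27, t = -5 − 2·66 = -137  (check: 888·27 + 175·(-137) = 1)
The row with r = 1 (the gcd) gives the Bezout coefficients s = 27, t = -137.
Result: 888 · (27) + 175 · (-137) = 1.

gcd(888, 175) = 1; s = 27, t = -137 (check: 888·27 + 175·(-137) = 1).


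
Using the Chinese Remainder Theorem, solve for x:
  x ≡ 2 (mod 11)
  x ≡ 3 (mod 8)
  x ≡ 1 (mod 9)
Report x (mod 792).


Moduli 11, 8, 9 are pairwise coprime; by CRT there is a unique solution modulo M = 11 · 8 · 9 = 792.
Solve pairwise, accumulating the modulus:
  Start with x ≡ 2 (mod 11).
  Combine with x ≡ 3 (mod 8): since gcd(11, 8) = 1, we get a unique residue mod 88.
    Write x = 2 + 11·t and substitute into x ≡ 3 (mod 8): 11·t ≡ 3 − 2 = 1 (mod 8).
    Reduce coefficients mod 8: 3·t ≡ 1 (mod 8).
    The inverse of 3 mod 8 is 3 (since 3·3 = 9 = 1·8 + 1), so t ≡ 3·1 = 3 ≡ 3 (mod 8).
    Then x = 2 + 11·3 = 35, valid modulo lcm(11, 8) = 88: x ≡ 35 (mod 88).
  Combine with x ≡ 1 (mod 9): since gcd(88, 9) = 1, we get a unique residue mod 792.
    Write x = 35 + 88·t and substitute into x ≡ 1 (mod 9): 88·t ≡ 1 − 35 = -34 (mod 9).
    Reduce coefficients mod 9: 7·t ≡ 2 (mod 9).
    The inverse of 7 mod 9 is 4 (since 7·4 = 28 = 3·9 + 1), so t ≡ 4·2 = 8 ≡ 8 (mod 9).
    Then x = 35 + 88·8 = 739, valid modulo lcm(88, 9) = 792: x ≡ 739 (mod 792).
Verify: 739 mod 11 = 2 ✓, 739 mod 8 = 3 ✓, 739 mod 9 = 1 ✓.

x ≡ 739 (mod 792).


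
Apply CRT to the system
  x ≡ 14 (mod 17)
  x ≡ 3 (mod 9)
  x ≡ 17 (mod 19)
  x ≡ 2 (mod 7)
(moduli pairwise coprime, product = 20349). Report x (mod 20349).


Product of moduli M = 17 · 9 · 19 · 7 = 20349.
Merge one congruence at a time:
  Start: x ≡ 14 (mod 17).
  Combine with x ≡ 3 (mod 9); new modulus lcm = 153.
    Write x = 14 + 17·t and substitute into x ≡ 3 (mod 9): 17·t ≡ 3 − 14 = -11 (mod 9).
    Reduce coefficients mod 9: 8·t ≡ 7 (mod 9).
    The inverse of 8 mod 9 is 8 (since 8·8 = 64 = 7·9 + 1), so t ≡ 8·7 = 56 ≡ 2 (mod 9).
    Then x = 14 + 17·2 = 48, valid modulo lcm(17, 9) = 153: x ≡ 48 (mod 153).
  Combine with x ≡ 17 (mod 19); new modulus lcm = 2907.
    Write x = 48 + 153·t and substitute into x ≡ 17 (mod 19): 153·t ≡ 17 − 48 = -31 (mod 19).
    Reduce coefficients mod 19: 1·t ≡ 7 (mod 19).
    So t ≡ 7 (mod 19).
    Then x = 48 + 153·7 = 1119, valid modulo lcm(153, 19) = 2907: x ≡ 1119 (mod 2907).
  Combine with x ≡ 2 (mod 7); new modulus lcm = 20349.
    Write x = 1119 + 2907·t and substitute into x ≡ 2 (mod 7): 2907·t ≡ 2 − 1119 = -1117 (mod 7).
    Reduce coefficients mod 7: 2·t ≡ 3 (mod 7).
    The inverse of 2 mod 7 is 4 (since 2·4 = 8 = 1·7 + 1), so t ≡ 4·3 = 12 ≡ 5 (mod 7).
    Then x = 1119 + 2907·5 = 15654, valid modulo lcm(2907, 7) = 20349: x ≡ 15654 (mod 20349).
Verify against each original: 15654 mod 17 = 14, 15654 mod 9 = 3, 15654 mod 19 = 17, 15654 mod 7 = 2.

x ≡ 15654 (mod 20349).


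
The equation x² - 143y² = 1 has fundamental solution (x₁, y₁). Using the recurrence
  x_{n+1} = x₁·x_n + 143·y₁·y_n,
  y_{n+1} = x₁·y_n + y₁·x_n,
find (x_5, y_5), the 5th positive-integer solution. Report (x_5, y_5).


Step 1: Find the fundamental solution (x₁, y₁) of x² - 143y² = 1.
  Expand √143 as a continued fraction. a₀ = ⌊√143⌋ = 11; iterate m_{k+1} = d_k·a_k − m_k, d_{k+1} = (143 − m_{k+1}²)/d_k, a_{k+1} = ⌊(a₀ + m_{k+1})/d_{k+1}⌋ (starting m₀ = 0, d₀ = 1), with convergents p_k = a_k·p_{k-1} + p_{k-2}, q_k = a_k·q_{k-1} + q_{k-2} (p₋₁ = 1, q₋₁ = 0):
  k = 0: a₀ = 11; p₀/q₀ = 11/1; p₀² − 143·q₀² = 121 − 143 = -22.
  k = 1: m = 11, d = 22, a = ⌊(11 + 11)/22⌋ = 1; p/q = (1·11 + 1)/(1·1 + 0) = 12/1; p² − 143·q² = 144 − 143 = 1.
  The first convergent with p² − 143·q² = 1 gives the fundamental solution (x₁, y₁) = (12, 1).
Step 2: Apply the recurrence (x_{n+1}, y_{n+1}) = (x₁x_n + 143y₁y_n, x₁y_n + y₁x_n) repeatedly.
  From (x_1, y_1) = (12, 1): x_2 = 12·12 + 143·1·1 = 287; y_2 = 12·1 + 1·12 = 24.
  From (x_2, y_2) = (287, 24): x_3 = 12·287 + 143·1·24 = 6876; y_3 = 12·24 + 1·287 = 575.
  From (x_3, y_3) = (6876, 575): x_4 = 12·6876 + 143·1·575 = 164737; y_4 = 12·575 + 1·6876 = 13776.
  From (x_4, y_4) = (164737, 13776): x_5 = 12·164737 + 143·1·13776 = 3946812; y_5 = 12·13776 + 1·164737 = 330049.
Step 3: Verify x_5² - 143·y_5² = 15577324963344 - 15577324963343 = 1 (should be 1). ✓

(x_1, y_1) = (12, 1); (x_5, y_5) = (3946812, 330049).


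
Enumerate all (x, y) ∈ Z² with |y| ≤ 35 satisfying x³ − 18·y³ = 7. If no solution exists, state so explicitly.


The equation is x³ - 18y³ = 7. For fixed y, x³ = 18·y³ + 7, so a solution requires the RHS to be a perfect cube.
Strategy: iterate y from -35 to 35, compute RHS = 18·y³ + 7, and check whether it is a (positive or negative) perfect cube.
Check small values of y:
  y = 0: RHS = 7 is not a perfect cube.
  y = 1: RHS = 25 is not a perfect cube.
  y = -1: RHS = -11 is not a perfect cube.
  y = 2: RHS = 151 is not a perfect cube.
  y = -2: RHS = -137 is not a perfect cube.
  y = 3: RHS = 493 is not a perfect cube.
  y = -3: RHS = -479 is not a perfect cube.
Continuing the search up to |y| = 35 finds no solutions either.
No (x, y) in the scanned range satisfies the equation.

No integer solutions with |y| ≤ 35.
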